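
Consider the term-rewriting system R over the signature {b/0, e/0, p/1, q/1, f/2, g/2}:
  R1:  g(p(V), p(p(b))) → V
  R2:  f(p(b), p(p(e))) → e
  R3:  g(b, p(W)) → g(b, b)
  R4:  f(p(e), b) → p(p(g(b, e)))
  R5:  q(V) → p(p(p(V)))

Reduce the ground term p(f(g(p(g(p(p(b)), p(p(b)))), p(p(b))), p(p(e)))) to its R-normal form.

p(e)

1. p(f(g(p(g(p(p(b)), p(p(b)))), p(p(b))), p(p(e))))  →  p(f(g(p(p(b)), p(p(b))), p(p(e))))   [R1 at 1.1]
2. p(f(g(p(p(b)), p(p(b))), p(p(e))))  →  p(f(p(b), p(p(e))))   [R1 at 1.1]
3. p(f(p(b), p(p(e))))  →  p(e)   [R2 at 1]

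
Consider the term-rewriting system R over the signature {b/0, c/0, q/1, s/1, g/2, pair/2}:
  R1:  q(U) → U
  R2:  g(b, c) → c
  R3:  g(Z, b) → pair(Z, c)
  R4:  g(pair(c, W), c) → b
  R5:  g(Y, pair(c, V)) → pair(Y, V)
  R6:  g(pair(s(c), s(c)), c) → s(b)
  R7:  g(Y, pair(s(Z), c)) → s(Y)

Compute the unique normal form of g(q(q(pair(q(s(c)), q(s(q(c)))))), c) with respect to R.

s(b)

1. g(q(q(pair(q(s(c)), q(s(q(c)))))), c)  →  g(q(pair(q(s(c)), q(s(q(c))))), c)   [R1 at 1]
2. g(q(pair(q(s(c)), q(s(q(c))))), c)  →  g(pair(q(s(c)), q(s(q(c)))), c)   [R1 at 1]
3. g(pair(q(s(c)), q(s(q(c)))), c)  →  g(pair(s(c), q(s(q(c)))), c)   [R1 at 1.1]
4. g(pair(s(c), q(s(q(c)))), c)  →  g(pair(s(c), s(q(c))), c)   [R1 at 1.2]
5. g(pair(s(c), s(q(c))), c)  →  g(pair(s(c), s(c)), c)   [R1 at 1.2.1]
6. g(pair(s(c), s(c)), c)  →  s(b)   [R6 at ε]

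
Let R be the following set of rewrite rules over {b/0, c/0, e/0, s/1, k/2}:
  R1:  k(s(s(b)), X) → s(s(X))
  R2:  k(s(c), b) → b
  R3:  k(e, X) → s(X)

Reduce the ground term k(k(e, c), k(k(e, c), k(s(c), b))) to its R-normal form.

1. k(k(e, c), k(k(e, c), k(s(c), b)))  →  k(s(c), k(k(e, c), k(s(c), b)))   [R3 at 1]
2. k(s(c), k(k(e, c), k(s(c), b)))  →  k(s(c), k(s(c), k(s(c), b)))   [R3 at 2.1]
3. k(s(c), k(s(c), k(s(c), b)))  →  k(s(c), k(s(c), b))   [R2 at 2.2]
4. k(s(c), k(s(c), b))  →  k(s(c), b)   [R2 at 2]
5. k(s(c), b)  →  b   [R2 at ε]

b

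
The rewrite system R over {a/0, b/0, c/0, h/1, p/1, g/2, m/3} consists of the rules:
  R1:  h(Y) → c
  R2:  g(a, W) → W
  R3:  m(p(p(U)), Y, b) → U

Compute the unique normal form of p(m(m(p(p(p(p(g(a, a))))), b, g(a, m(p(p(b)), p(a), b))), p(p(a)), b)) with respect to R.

1. p(m(m(p(p(p(p(g(a, a))))), b, g(a, m(p(p(b)), p(a), b))), p(p(a)), b))  →  p(m(m(p(p(p(p(a)))), b, g(a, m(p(p(b)), p(a), b))), p(p(a)), b))   [R2 at 1.1.1.1.1.1.1]
2. p(m(m(p(p(p(p(a)))), b, g(a, m(p(p(b)), p(a), b))), p(p(a)), b))  →  p(m(m(p(p(p(p(a)))), b, m(p(p(b)), p(a), b)), p(p(a)), b))   [R2 at 1.1.3]
3. p(m(m(p(p(p(p(a)))), b, m(p(p(b)), p(a), b)), p(p(a)), b))  →  p(m(m(p(p(p(p(a)))), b, b), p(p(a)), b))   [R3 at 1.1.3]
4. p(m(m(p(p(p(p(a)))), b, b), p(p(a)), b))  →  p(m(p(p(a)), p(p(a)), b))   [R3 at 1.1]
5. p(m(p(p(a)), p(p(a)), b))  →  p(a)   [R3 at 1]

p(a)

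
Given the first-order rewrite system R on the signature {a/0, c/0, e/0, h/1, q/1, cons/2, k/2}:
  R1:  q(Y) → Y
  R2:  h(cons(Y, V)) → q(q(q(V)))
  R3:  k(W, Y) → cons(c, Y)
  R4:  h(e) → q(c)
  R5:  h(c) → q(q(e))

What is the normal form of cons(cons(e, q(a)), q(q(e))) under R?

cons(cons(e, a), e)

1. cons(cons(e, q(a)), q(q(e)))  →  cons(cons(e, a), q(q(e)))   [R1 at 1.2]
2. cons(cons(e, a), q(q(e)))  →  cons(cons(e, a), q(e))   [R1 at 2]
3. cons(cons(e, a), q(e))  →  cons(cons(e, a), e)   [R1 at 2]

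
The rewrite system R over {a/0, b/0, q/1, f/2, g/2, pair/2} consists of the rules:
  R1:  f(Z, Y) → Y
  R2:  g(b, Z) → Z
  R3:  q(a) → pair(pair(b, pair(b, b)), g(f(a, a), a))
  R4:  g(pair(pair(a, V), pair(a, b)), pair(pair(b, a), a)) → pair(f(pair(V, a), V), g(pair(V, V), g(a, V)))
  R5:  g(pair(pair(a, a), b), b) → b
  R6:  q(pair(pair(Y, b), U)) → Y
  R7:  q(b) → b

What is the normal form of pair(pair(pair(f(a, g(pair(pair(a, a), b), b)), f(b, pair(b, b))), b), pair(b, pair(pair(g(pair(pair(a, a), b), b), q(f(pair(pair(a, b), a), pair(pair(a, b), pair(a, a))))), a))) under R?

1. pair(pair(pair(f(a, g(pair(pair(a, a), b), b)), f(b, pair(b, b))), b), pair(b, pair(pair(g(pair(pair(a, a), b), b), q(f(pair(pair(a, b), a), pair(pair(a, b), pair(a, a))))), a)))  →  pair(pair(pair(g(pair(pair(a, a), b), b), f(b, pair(b, b))), b), pair(b, pair(pair(g(pair(pair(a, a), b), b), q(f(pair(pair(a, b), a), pair(pair(a, b), pair(a, a))))), a)))   [R1 at 1.1.1]
2. pair(pair(pair(g(pair(pair(a, a), b), b), f(b, pair(b, b))), b), pair(b, pair(pair(g(pair(pair(a, a), b), b), q(f(pair(pair(a, b), a), pair(pair(a, b), pair(a, a))))), a)))  →  pair(pair(pair(b, f(b, pair(b, b))), b), pair(b, pair(pair(g(pair(pair(a, a), b), b), q(f(pair(pair(a, b), a), pair(pair(a, b), pair(a, a))))), a)))   [R5 at 1.1.1]
3. pair(pair(pair(b, f(b, pair(b, b))), b), pair(b, pair(pair(g(pair(pair(a, a), b), b), q(f(pair(pair(a, b), a), pair(pair(a, b), pair(a, a))))), a)))  →  pair(pair(pair(b, pair(b, b)), b), pair(b, pair(pair(g(pair(pair(a, a), b), b), q(f(pair(pair(a, b), a), pair(pair(a, b), pair(a, a))))), a)))   [R1 at 1.1.2]
4. pair(pair(pair(b, pair(b, b)), b), pair(b, pair(pair(g(pair(pair(a, a), b), b), q(f(pair(pair(a, b), a), pair(pair(a, b), pair(a, a))))), a)))  →  pair(pair(pair(b, pair(b, b)), b), pair(b, pair(pair(b, q(f(pair(pair(a, b), a), pair(pair(a, b), pair(a, a))))), a)))   [R5 at 2.2.1.1]
5. pair(pair(pair(b, pair(b, b)), b), pair(b, pair(pair(b, q(f(pair(pair(a, b), a), pair(pair(a, b), pair(a, a))))), a)))  →  pair(pair(pair(b, pair(b, b)), b), pair(b, pair(pair(b, q(pair(pair(a, b), pair(a, a)))), a)))   [R1 at 2.2.1.2.1]
6. pair(pair(pair(b, pair(b, b)), b), pair(b, pair(pair(b, q(pair(pair(a, b), pair(a, a)))), a)))  →  pair(pair(pair(b, pair(b, b)), b), pair(b, pair(pair(b, a), a)))   [R6 at 2.2.1.2]

pair(pair(pair(b, pair(b, b)), b), pair(b, pair(pair(b, a), a)))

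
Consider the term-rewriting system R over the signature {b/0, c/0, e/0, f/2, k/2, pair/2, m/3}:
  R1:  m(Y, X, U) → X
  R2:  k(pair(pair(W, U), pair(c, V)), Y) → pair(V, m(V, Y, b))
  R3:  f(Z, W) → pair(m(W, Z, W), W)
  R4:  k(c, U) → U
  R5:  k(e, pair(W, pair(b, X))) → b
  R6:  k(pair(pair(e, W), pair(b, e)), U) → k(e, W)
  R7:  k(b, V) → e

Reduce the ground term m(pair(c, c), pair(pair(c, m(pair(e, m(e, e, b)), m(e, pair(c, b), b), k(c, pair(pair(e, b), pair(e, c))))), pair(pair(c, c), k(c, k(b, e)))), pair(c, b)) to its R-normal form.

1. m(pair(c, c), pair(pair(c, m(pair(e, m(e, e, b)), m(e, pair(c, b), b), k(c, pair(pair(e, b), pair(e, c))))), pair(pair(c, c), k(c, k(b, e)))), pair(c, b))  →  pair(pair(c, m(pair(e, m(e, e, b)), m(e, pair(c, b), b), k(c, pair(pair(e, b), pair(e, c))))), pair(pair(c, c), k(c, k(b, e))))   [R1 at ε]
2. pair(pair(c, m(pair(e, m(e, e, b)), m(e, pair(c, b), b), k(c, pair(pair(e, b), pair(e, c))))), pair(pair(c, c), k(c, k(b, e))))  →  pair(pair(c, m(e, pair(c, b), b)), pair(pair(c, c), k(c, k(b, e))))   [R1 at 1.2]
3. pair(pair(c, m(e, pair(c, b), b)), pair(pair(c, c), k(c, k(b, e))))  →  pair(pair(c, pair(c, b)), pair(pair(c, c), k(c, k(b, e))))   [R1 at 1.2]
4. pair(pair(c, pair(c, b)), pair(pair(c, c), k(c, k(b, e))))  →  pair(pair(c, pair(c, b)), pair(pair(c, c), k(b, e)))   [R4 at 2.2]
5. pair(pair(c, pair(c, b)), pair(pair(c, c), k(b, e)))  →  pair(pair(c, pair(c, b)), pair(pair(c, c), e))   [R7 at 2.2]

pair(pair(c, pair(c, b)), pair(pair(c, c), e))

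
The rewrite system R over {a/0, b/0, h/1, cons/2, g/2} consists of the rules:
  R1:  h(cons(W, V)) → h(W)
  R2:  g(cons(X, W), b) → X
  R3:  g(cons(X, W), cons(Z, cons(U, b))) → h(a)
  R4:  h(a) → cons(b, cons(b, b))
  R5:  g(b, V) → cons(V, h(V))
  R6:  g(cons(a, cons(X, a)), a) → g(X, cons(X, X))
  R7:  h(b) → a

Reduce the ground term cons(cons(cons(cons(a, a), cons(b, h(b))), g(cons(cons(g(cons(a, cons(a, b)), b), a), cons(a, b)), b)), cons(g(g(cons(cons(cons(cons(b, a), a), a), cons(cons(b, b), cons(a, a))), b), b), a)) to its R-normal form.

1. cons(cons(cons(cons(a, a), cons(b, h(b))), g(cons(cons(g(cons(a, cons(a, b)), b), a), cons(a, b)), b)), cons(g(g(cons(cons(cons(cons(b, a), a), a), cons(cons(b, b), cons(a, a))), b), b), a))  →  cons(cons(cons(cons(a, a), cons(b, a)), g(cons(cons(g(cons(a, cons(a, b)), b), a), cons(a, b)), b)), cons(g(g(cons(cons(cons(cons(b, a), a), a), cons(cons(b, b), cons(a, a))), b), b), a))   [R7 at 1.1.2.2]
2. cons(cons(cons(cons(a, a), cons(b, a)), g(cons(cons(g(cons(a, cons(a, b)), b), a), cons(a, b)), b)), cons(g(g(cons(cons(cons(cons(b, a), a), a), cons(cons(b, b), cons(a, a))), b), b), a))  →  cons(cons(cons(cons(a, a), cons(b, a)), cons(g(cons(a, cons(a, b)), b), a)), cons(g(g(cons(cons(cons(cons(b, a), a), a), cons(cons(b, b), cons(a, a))), b), b), a))   [R2 at 1.2]
3. cons(cons(cons(cons(a, a), cons(b, a)), cons(g(cons(a, cons(a, b)), b), a)), cons(g(g(cons(cons(cons(cons(b, a), a), a), cons(cons(b, b), cons(a, a))), b), b), a))  →  cons(cons(cons(cons(a, a), cons(b, a)), cons(a, a)), cons(g(g(cons(cons(cons(cons(b, a), a), a), cons(cons(b, b), cons(a, a))), b), b), a))   [R2 at 1.2.1]
4. cons(cons(cons(cons(a, a), cons(b, a)), cons(a, a)), cons(g(g(cons(cons(cons(cons(b, a), a), a), cons(cons(b, b), cons(a, a))), b), b), a))  →  cons(cons(cons(cons(a, a), cons(b, a)), cons(a, a)), cons(g(cons(cons(cons(b, a), a), a), b), a))   [R2 at 2.1.1]
5. cons(cons(cons(cons(a, a), cons(b, a)), cons(a, a)), cons(g(cons(cons(cons(b, a), a), a), b), a))  →  cons(cons(cons(cons(a, a), cons(b, a)), cons(a, a)), cons(cons(cons(b, a), a), a))   [R2 at 2.1]

cons(cons(cons(cons(a, a), cons(b, a)), cons(a, a)), cons(cons(cons(b, a), a), a))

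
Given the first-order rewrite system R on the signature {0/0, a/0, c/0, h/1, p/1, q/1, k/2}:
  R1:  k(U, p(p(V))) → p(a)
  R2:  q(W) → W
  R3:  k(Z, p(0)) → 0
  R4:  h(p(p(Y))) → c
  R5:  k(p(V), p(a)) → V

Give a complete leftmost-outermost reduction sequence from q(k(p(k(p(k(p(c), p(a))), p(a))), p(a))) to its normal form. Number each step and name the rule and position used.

c

1. q(k(p(k(p(k(p(c), p(a))), p(a))), p(a)))  →  k(p(k(p(k(p(c), p(a))), p(a))), p(a))   [R2 at ε]
2. k(p(k(p(k(p(c), p(a))), p(a))), p(a))  →  k(p(k(p(c), p(a))), p(a))   [R5 at ε]
3. k(p(k(p(c), p(a))), p(a))  →  k(p(c), p(a))   [R5 at ε]
4. k(p(c), p(a))  →  c   [R5 at ε]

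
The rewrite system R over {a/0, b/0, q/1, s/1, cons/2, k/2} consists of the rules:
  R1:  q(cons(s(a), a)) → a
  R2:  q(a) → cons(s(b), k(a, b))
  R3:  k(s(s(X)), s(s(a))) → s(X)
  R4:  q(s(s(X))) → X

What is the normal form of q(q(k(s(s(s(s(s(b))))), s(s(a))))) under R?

1. q(q(k(s(s(s(s(s(b))))), s(s(a)))))  →  q(q(s(s(s(s(b))))))   [R3 at 1.1]
2. q(q(s(s(s(s(b))))))  →  q(s(s(b)))   [R4 at 1]
3. q(s(s(b)))  →  b   [R4 at ε]

b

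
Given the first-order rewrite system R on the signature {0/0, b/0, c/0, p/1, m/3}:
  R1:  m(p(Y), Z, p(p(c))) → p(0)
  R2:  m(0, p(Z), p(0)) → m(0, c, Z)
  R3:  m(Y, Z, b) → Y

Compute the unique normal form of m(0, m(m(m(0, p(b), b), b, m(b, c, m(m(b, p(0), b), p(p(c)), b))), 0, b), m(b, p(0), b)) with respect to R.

1. m(0, m(m(m(0, p(b), b), b, m(b, c, m(m(b, p(0), b), p(p(c)), b))), 0, b), m(b, p(0), b))  →  m(0, m(m(0, p(b), b), b, m(b, c, m(m(b, p(0), b), p(p(c)), b))), m(b, p(0), b))   [R3 at 2]
2. m(0, m(m(0, p(b), b), b, m(b, c, m(m(b, p(0), b), p(p(c)), b))), m(b, p(0), b))  →  m(0, m(0, b, m(b, c, m(m(b, p(0), b), p(p(c)), b))), m(b, p(0), b))   [R3 at 2.1]
3. m(0, m(0, b, m(b, c, m(m(b, p(0), b), p(p(c)), b))), m(b, p(0), b))  →  m(0, m(0, b, m(b, c, m(b, p(0), b))), m(b, p(0), b))   [R3 at 2.3.3]
4. m(0, m(0, b, m(b, c, m(b, p(0), b))), m(b, p(0), b))  →  m(0, m(0, b, m(b, c, b)), m(b, p(0), b))   [R3 at 2.3.3]
5. m(0, m(0, b, m(b, c, b)), m(b, p(0), b))  →  m(0, m(0, b, b), m(b, p(0), b))   [R3 at 2.3]
6. m(0, m(0, b, b), m(b, p(0), b))  →  m(0, 0, m(b, p(0), b))   [R3 at 2]
7. m(0, 0, m(b, p(0), b))  →  m(0, 0, b)   [R3 at 3]
8. m(0, 0, b)  →  0   [R3 at ε]

0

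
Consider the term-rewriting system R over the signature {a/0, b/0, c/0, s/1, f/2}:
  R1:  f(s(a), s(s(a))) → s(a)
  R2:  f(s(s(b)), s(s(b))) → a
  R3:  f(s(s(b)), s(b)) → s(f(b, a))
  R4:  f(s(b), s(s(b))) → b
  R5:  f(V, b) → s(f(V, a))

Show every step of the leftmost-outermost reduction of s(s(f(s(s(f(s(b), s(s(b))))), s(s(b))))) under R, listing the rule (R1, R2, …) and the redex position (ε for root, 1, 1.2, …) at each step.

s(s(a))

1. s(s(f(s(s(f(s(b), s(s(b))))), s(s(b)))))  →  s(s(f(s(s(b)), s(s(b)))))   [R4 at 1.1.1.1.1]
2. s(s(f(s(s(b)), s(s(b)))))  →  s(s(a))   [R2 at 1.1]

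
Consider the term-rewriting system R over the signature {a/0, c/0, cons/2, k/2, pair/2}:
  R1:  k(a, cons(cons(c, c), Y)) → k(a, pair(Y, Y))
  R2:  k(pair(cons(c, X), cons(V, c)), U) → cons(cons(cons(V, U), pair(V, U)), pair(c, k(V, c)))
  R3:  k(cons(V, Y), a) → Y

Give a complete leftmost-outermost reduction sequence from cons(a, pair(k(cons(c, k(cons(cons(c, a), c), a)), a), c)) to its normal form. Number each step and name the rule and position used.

cons(a, pair(c, c))

1. cons(a, pair(k(cons(c, k(cons(cons(c, a), c), a)), a), c))  →  cons(a, pair(k(cons(cons(c, a), c), a), c))   [R3 at 2.1]
2. cons(a, pair(k(cons(cons(c, a), c), a), c))  →  cons(a, pair(c, c))   [R3 at 2.1]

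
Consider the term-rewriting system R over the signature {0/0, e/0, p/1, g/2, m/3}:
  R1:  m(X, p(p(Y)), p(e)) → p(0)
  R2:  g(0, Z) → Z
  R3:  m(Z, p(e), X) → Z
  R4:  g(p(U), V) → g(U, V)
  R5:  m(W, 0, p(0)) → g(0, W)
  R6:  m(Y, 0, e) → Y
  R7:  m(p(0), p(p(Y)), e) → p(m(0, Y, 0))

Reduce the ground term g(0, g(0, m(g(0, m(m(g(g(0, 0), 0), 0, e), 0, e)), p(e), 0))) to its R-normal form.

0

1. g(0, g(0, m(g(0, m(m(g(g(0, 0), 0), 0, e), 0, e)), p(e), 0)))  →  g(0, m(g(0, m(m(g(g(0, 0), 0), 0, e), 0, e)), p(e), 0))   [R2 at ε]
2. g(0, m(g(0, m(m(g(g(0, 0), 0), 0, e), 0, e)), p(e), 0))  →  m(g(0, m(m(g(g(0, 0), 0), 0, e), 0, e)), p(e), 0)   [R2 at ε]
3. m(g(0, m(m(g(g(0, 0), 0), 0, e), 0, e)), p(e), 0)  →  g(0, m(m(g(g(0, 0), 0), 0, e), 0, e))   [R3 at ε]
4. g(0, m(m(g(g(0, 0), 0), 0, e), 0, e))  →  m(m(g(g(0, 0), 0), 0, e), 0, e)   [R2 at ε]
5. m(m(g(g(0, 0), 0), 0, e), 0, e)  →  m(g(g(0, 0), 0), 0, e)   [R6 at ε]
6. m(g(g(0, 0), 0), 0, e)  →  g(g(0, 0), 0)   [R6 at ε]
7. g(g(0, 0), 0)  →  g(0, 0)   [R2 at 1]
8. g(0, 0)  →  0   [R2 at ε]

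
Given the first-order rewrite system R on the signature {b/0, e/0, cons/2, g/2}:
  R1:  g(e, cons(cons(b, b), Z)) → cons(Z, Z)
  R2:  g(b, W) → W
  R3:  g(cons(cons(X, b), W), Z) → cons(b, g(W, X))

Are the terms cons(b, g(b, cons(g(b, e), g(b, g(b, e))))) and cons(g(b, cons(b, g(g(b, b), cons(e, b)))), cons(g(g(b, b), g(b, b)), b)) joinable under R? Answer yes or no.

Reduce t₁ = cons(b, g(b, cons(g(b, e), g(b, g(b, e))))):
1. cons(b, g(b, cons(g(b, e), g(b, g(b, e)))))  →  cons(b, cons(g(b, e), g(b, g(b, e))))   [R2 at 2]
2. cons(b, cons(g(b, e), g(b, g(b, e))))  →  cons(b, cons(e, g(b, g(b, e))))   [R2 at 2.1]
3. cons(b, cons(e, g(b, g(b, e))))  →  cons(b, cons(e, g(b, e)))   [R2 at 2.2]
4. cons(b, cons(e, g(b, e)))  →  cons(b, cons(e, e))   [R2 at 2.2]

Reduce t₂ = cons(g(b, cons(b, g(g(b, b), cons(e, b)))), cons(g(g(b, b), g(b, b)), b)):
1. cons(g(b, cons(b, g(g(b, b), cons(e, b)))), cons(g(g(b, b), g(b, b)), b))  →  cons(cons(b, g(g(b, b), cons(e, b))), cons(g(g(b, b), g(b, b)), b))   [R2 at 1]
2. cons(cons(b, g(g(b, b), cons(e, b))), cons(g(g(b, b), g(b, b)), b))  →  cons(cons(b, g(b, cons(e, b))), cons(g(g(b, b), g(b, b)), b))   [R2 at 1.2.1]
3. cons(cons(b, g(b, cons(e, b))), cons(g(g(b, b), g(b, b)), b))  →  cons(cons(b, cons(e, b)), cons(g(g(b, b), g(b, b)), b))   [R2 at 1.2]
4. cons(cons(b, cons(e, b)), cons(g(g(b, b), g(b, b)), b))  →  cons(cons(b, cons(e, b)), cons(g(b, g(b, b)), b))   [R2 at 2.1.1]
5. cons(cons(b, cons(e, b)), cons(g(b, g(b, b)), b))  →  cons(cons(b, cons(e, b)), cons(g(b, b), b))   [R2 at 2.1]
6. cons(cons(b, cons(e, b)), cons(g(b, b), b))  →  cons(cons(b, cons(e, b)), cons(b, b))   [R2 at 2.1]

no — NF(t₁) = cons(b, cons(e, e)), NF(t₂) = cons(cons(b, cons(e, b)), cons(b, b))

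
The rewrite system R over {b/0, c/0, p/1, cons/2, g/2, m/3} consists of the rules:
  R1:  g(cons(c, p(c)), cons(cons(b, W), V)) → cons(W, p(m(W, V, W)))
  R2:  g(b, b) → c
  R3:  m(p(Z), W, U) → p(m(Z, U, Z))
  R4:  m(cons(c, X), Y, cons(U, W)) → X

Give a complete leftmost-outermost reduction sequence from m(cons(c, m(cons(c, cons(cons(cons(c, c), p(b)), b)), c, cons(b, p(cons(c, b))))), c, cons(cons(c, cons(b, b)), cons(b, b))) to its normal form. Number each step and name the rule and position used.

cons(cons(cons(c, c), p(b)), b)

1. m(cons(c, m(cons(c, cons(cons(cons(c, c), p(b)), b)), c, cons(b, p(cons(c, b))))), c, cons(cons(c, cons(b, b)), cons(b, b)))  →  m(cons(c, cons(cons(cons(c, c), p(b)), b)), c, cons(b, p(cons(c, b))))   [R4 at ε]
2. m(cons(c, cons(cons(cons(c, c), p(b)), b)), c, cons(b, p(cons(c, b))))  →  cons(cons(cons(c, c), p(b)), b)   [R4 at ε]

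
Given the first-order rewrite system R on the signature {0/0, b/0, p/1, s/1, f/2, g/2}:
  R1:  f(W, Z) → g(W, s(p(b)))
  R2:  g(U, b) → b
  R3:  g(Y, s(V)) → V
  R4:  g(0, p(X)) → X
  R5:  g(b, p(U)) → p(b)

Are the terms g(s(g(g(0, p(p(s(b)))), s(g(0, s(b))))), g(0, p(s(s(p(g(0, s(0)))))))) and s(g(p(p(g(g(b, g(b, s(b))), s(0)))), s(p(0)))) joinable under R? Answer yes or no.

yes — NF(t₁) = s(p(0)), NF(t₂) = s(p(0))

Reduce t₁ = g(s(g(g(0, p(p(s(b)))), s(g(0, s(b))))), g(0, p(s(s(p(g(0, s(0)))))))):
1. g(s(g(g(0, p(p(s(b)))), s(g(0, s(b))))), g(0, p(s(s(p(g(0, s(0))))))))  →  g(s(g(0, s(b))), g(0, p(s(s(p(g(0, s(0))))))))   [R3 at 1.1]
2. g(s(g(0, s(b))), g(0, p(s(s(p(g(0, s(0))))))))  →  g(s(b), g(0, p(s(s(p(g(0, s(0))))))))   [R3 at 1.1]
3. g(s(b), g(0, p(s(s(p(g(0, s(0))))))))  →  g(s(b), s(s(p(g(0, s(0))))))   [R4 at 2]
4. g(s(b), s(s(p(g(0, s(0))))))  →  s(p(g(0, s(0))))   [R3 at ε]
5. s(p(g(0, s(0))))  →  s(p(0))   [R3 at 1.1]

Reduce t₂ = s(g(p(p(g(g(b, g(b, s(b))), s(0)))), s(p(0)))):
1. s(g(p(p(g(g(b, g(b, s(b))), s(0)))), s(p(0))))  →  s(p(0))   [R3 at 1]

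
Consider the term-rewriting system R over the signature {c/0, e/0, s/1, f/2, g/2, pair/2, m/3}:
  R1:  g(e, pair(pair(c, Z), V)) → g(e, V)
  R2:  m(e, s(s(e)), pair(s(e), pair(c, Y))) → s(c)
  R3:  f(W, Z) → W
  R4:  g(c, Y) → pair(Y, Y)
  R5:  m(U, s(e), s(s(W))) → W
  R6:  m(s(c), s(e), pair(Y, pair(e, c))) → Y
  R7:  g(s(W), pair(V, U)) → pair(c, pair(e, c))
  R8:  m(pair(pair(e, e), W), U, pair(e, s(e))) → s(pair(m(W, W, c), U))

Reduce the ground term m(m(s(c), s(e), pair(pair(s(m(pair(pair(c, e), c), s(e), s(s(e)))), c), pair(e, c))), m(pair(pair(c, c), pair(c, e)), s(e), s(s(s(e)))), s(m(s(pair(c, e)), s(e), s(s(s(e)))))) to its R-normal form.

e

1. m(m(s(c), s(e), pair(pair(s(m(pair(pair(c, e), c), s(e), s(s(e)))), c), pair(e, c))), m(pair(pair(c, c), pair(c, e)), s(e), s(s(s(e)))), s(m(s(pair(c, e)), s(e), s(s(s(e))))))  →  m(pair(s(m(pair(pair(c, e), c), s(e), s(s(e)))), c), m(pair(pair(c, c), pair(c, e)), s(e), s(s(s(e)))), s(m(s(pair(c, e)), s(e), s(s(s(e))))))   [R6 at 1]
2. m(pair(s(m(pair(pair(c, e), c), s(e), s(s(e)))), c), m(pair(pair(c, c), pair(c, e)), s(e), s(s(s(e)))), s(m(s(pair(c, e)), s(e), s(s(s(e))))))  →  m(pair(s(e), c), m(pair(pair(c, c), pair(c, e)), s(e), s(s(s(e)))), s(m(s(pair(c, e)), s(e), s(s(s(e))))))   [R5 at 1.1.1]
3. m(pair(s(e), c), m(pair(pair(c, c), pair(c, e)), s(e), s(s(s(e)))), s(m(s(pair(c, e)), s(e), s(s(s(e))))))  →  m(pair(s(e), c), s(e), s(m(s(pair(c, e)), s(e), s(s(s(e))))))   [R5 at 2]
4. m(pair(s(e), c), s(e), s(m(s(pair(c, e)), s(e), s(s(s(e))))))  →  m(pair(s(e), c), s(e), s(s(e)))   [R5 at 3.1]
5. m(pair(s(e), c), s(e), s(s(e)))  →  e   [R5 at ε]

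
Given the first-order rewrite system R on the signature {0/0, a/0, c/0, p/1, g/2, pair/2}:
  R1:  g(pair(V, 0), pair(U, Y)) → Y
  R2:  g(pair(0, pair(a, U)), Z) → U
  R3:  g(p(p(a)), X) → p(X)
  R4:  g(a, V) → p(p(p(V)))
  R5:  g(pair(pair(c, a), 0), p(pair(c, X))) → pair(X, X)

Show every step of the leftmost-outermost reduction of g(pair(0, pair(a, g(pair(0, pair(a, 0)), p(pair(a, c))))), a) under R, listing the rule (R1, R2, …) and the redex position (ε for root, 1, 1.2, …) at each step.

1. g(pair(0, pair(a, g(pair(0, pair(a, 0)), p(pair(a, c))))), a)  →  g(pair(0, pair(a, 0)), p(pair(a, c)))   [R2 at ε]
2. g(pair(0, pair(a, 0)), p(pair(a, c)))  →  0   [R2 at ε]

0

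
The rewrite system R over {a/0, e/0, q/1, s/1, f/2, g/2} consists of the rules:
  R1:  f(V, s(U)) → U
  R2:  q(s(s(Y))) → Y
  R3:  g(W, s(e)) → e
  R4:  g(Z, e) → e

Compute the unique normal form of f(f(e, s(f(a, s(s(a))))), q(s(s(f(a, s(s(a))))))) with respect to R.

1. f(f(e, s(f(a, s(s(a))))), q(s(s(f(a, s(s(a)))))))  →  f(f(a, s(s(a))), q(s(s(f(a, s(s(a)))))))   [R1 at 1]
2. f(f(a, s(s(a))), q(s(s(f(a, s(s(a)))))))  →  f(s(a), q(s(s(f(a, s(s(a)))))))   [R1 at 1]
3. f(s(a), q(s(s(f(a, s(s(a)))))))  →  f(s(a), f(a, s(s(a))))   [R2 at 2]
4. f(s(a), f(a, s(s(a))))  →  f(s(a), s(a))   [R1 at 2]
5. f(s(a), s(a))  →  a   [R1 at ε]

a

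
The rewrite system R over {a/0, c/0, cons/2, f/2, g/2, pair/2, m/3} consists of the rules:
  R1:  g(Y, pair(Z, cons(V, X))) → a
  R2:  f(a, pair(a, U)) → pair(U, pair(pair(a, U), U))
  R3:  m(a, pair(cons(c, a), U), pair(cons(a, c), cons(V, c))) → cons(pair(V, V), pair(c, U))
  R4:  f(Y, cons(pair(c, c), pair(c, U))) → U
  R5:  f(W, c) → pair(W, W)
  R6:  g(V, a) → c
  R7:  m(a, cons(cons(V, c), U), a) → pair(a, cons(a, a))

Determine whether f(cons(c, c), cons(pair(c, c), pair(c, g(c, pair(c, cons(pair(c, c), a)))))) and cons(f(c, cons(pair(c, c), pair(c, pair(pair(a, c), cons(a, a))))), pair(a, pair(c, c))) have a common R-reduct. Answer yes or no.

no — NF(t₁) = a, NF(t₂) = cons(pair(pair(a, c), cons(a, a)), pair(a, pair(c, c)))

Reduce t₁ = f(cons(c, c), cons(pair(c, c), pair(c, g(c, pair(c, cons(pair(c, c), a)))))):
1. f(cons(c, c), cons(pair(c, c), pair(c, g(c, pair(c, cons(pair(c, c), a))))))  →  g(c, pair(c, cons(pair(c, c), a)))   [R4 at ε]
2. g(c, pair(c, cons(pair(c, c), a)))  →  a   [R1 at ε]

Reduce t₂ = cons(f(c, cons(pair(c, c), pair(c, pair(pair(a, c), cons(a, a))))), pair(a, pair(c, c))):
1. cons(f(c, cons(pair(c, c), pair(c, pair(pair(a, c), cons(a, a))))), pair(a, pair(c, c)))  →  cons(pair(pair(a, c), cons(a, a)), pair(a, pair(c, c)))   [R4 at 1]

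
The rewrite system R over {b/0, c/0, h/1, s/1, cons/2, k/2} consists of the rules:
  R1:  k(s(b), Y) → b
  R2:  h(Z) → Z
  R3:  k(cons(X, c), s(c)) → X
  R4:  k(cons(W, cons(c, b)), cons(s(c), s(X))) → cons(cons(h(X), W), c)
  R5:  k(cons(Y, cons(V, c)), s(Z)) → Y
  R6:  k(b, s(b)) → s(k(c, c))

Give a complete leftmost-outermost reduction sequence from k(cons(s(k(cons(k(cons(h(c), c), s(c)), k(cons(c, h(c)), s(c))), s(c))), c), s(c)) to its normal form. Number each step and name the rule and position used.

s(c)

1. k(cons(s(k(cons(k(cons(h(c), c), s(c)), k(cons(c, h(c)), s(c))), s(c))), c), s(c))  →  s(k(cons(k(cons(h(c), c), s(c)), k(cons(c, h(c)), s(c))), s(c)))   [R3 at ε]
2. s(k(cons(k(cons(h(c), c), s(c)), k(cons(c, h(c)), s(c))), s(c)))  →  s(k(cons(h(c), k(cons(c, h(c)), s(c))), s(c)))   [R3 at 1.1.1]
3. s(k(cons(h(c), k(cons(c, h(c)), s(c))), s(c)))  →  s(k(cons(c, k(cons(c, h(c)), s(c))), s(c)))   [R2 at 1.1.1]
4. s(k(cons(c, k(cons(c, h(c)), s(c))), s(c)))  →  s(k(cons(c, k(cons(c, c), s(c))), s(c)))   [R2 at 1.1.2.1.2]
5. s(k(cons(c, k(cons(c, c), s(c))), s(c)))  →  s(k(cons(c, c), s(c)))   [R3 at 1.1.2]
6. s(k(cons(c, c), s(c)))  →  s(c)   [R3 at 1]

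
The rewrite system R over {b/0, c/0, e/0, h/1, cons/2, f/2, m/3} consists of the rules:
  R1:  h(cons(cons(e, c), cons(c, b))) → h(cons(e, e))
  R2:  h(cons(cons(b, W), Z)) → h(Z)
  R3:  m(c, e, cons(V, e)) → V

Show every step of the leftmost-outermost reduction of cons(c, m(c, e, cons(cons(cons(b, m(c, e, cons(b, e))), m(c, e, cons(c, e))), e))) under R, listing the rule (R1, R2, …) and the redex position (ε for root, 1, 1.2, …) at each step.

1. cons(c, m(c, e, cons(cons(cons(b, m(c, e, cons(b, e))), m(c, e, cons(c, e))), e)))  →  cons(c, cons(cons(b, m(c, e, cons(b, e))), m(c, e, cons(c, e))))   [R3 at 2]
2. cons(c, cons(cons(b, m(c, e, cons(b, e))), m(c, e, cons(c, e))))  →  cons(c, cons(cons(b, b), m(c, e, cons(c, e))))   [R3 at 2.1.2]
3. cons(c, cons(cons(b, b), m(c, e, cons(c, e))))  →  cons(c, cons(cons(b, b), c))   [R3 at 2.2]

cons(c, cons(cons(b, b), c))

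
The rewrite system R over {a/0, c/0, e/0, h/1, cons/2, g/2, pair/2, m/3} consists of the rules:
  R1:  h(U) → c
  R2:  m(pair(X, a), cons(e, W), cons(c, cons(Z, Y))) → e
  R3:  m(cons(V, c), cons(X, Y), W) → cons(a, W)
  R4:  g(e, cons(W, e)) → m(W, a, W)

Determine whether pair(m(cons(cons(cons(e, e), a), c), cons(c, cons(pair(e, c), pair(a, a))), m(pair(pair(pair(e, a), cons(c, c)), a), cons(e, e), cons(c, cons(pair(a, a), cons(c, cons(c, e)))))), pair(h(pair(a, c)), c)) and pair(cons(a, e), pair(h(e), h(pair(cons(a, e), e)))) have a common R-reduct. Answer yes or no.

Reduce t₁ = pair(m(cons(cons(cons(e, e), a), c), cons(c, cons(pair(e, c), pair(a, a))), m(pair(pair(pair(e, a), cons(c, c)), a), cons(e, e), cons(c, cons(pair(a, a), cons(c, cons(c, e)))))), pair(h(pair(a, c)), c)):
1. pair(m(cons(cons(cons(e, e), a), c), cons(c, cons(pair(e, c), pair(a, a))), m(pair(pair(pair(e, a), cons(c, c)), a), cons(e, e), cons(c, cons(pair(a, a), cons(c, cons(c, e)))))), pair(h(pair(a, c)), c))  →  pair(cons(a, m(pair(pair(pair(e, a), cons(c, c)), a), cons(e, e), cons(c, cons(pair(a, a), cons(c, cons(c, e)))))), pair(h(pair(a, c)), c))   [R3 at 1]
2. pair(cons(a, m(pair(pair(pair(e, a), cons(c, c)), a), cons(e, e), cons(c, cons(pair(a, a), cons(c, cons(c, e)))))), pair(h(pair(a, c)), c))  →  pair(cons(a, e), pair(h(pair(a, c)), c))   [R2 at 1.2]
3. pair(cons(a, e), pair(h(pair(a, c)), c))  →  pair(cons(a, e), pair(c, c))   [R1 at 2.1]

Reduce t₂ = pair(cons(a, e), pair(h(e), h(pair(cons(a, e), e)))):
1. pair(cons(a, e), pair(h(e), h(pair(cons(a, e), e))))  →  pair(cons(a, e), pair(c, h(pair(cons(a, e), e))))   [R1 at 2.1]
2. pair(cons(a, e), pair(c, h(pair(cons(a, e), e))))  →  pair(cons(a, e), pair(c, c))   [R1 at 2.2]

yes — NF(t₁) = pair(cons(a, e), pair(c, c)), NF(t₂) = pair(cons(a, e), pair(c, c))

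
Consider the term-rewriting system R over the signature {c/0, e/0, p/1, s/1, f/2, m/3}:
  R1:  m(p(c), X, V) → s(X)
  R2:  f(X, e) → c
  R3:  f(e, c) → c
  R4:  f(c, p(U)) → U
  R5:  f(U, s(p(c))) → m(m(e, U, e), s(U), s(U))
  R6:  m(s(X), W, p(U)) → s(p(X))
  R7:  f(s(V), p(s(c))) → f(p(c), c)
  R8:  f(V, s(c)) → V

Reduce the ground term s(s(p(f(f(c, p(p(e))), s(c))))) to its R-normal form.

s(s(p(p(e))))

1. s(s(p(f(f(c, p(p(e))), s(c)))))  →  s(s(p(f(c, p(p(e))))))   [R8 at 1.1.1]
2. s(s(p(f(c, p(p(e))))))  →  s(s(p(p(e))))   [R4 at 1.1.1]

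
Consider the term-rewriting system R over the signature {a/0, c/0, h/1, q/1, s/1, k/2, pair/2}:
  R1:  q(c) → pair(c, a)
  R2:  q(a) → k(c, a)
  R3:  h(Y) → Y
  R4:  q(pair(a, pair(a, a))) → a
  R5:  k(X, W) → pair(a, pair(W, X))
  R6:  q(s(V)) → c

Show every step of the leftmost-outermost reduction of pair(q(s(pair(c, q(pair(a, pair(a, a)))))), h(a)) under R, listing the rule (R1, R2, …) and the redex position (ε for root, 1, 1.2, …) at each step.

1. pair(q(s(pair(c, q(pair(a, pair(a, a)))))), h(a))  →  pair(c, h(a))   [R6 at 1]
2. pair(c, h(a))  →  pair(c, a)   [R3 at 2]

pair(c, a)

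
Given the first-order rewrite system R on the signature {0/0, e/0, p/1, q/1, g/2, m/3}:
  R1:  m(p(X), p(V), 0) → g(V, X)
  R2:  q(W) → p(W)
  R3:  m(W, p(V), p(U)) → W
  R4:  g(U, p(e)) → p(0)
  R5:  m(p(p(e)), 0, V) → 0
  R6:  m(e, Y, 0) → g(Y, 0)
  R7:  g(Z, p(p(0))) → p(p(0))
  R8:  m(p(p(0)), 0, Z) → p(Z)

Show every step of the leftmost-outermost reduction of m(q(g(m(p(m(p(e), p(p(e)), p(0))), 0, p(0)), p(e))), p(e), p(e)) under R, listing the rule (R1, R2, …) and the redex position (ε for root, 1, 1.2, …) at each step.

p(p(0))

1. m(q(g(m(p(m(p(e), p(p(e)), p(0))), 0, p(0)), p(e))), p(e), p(e))  →  q(g(m(p(m(p(e), p(p(e)), p(0))), 0, p(0)), p(e)))   [R3 at ε]
2. q(g(m(p(m(p(e), p(p(e)), p(0))), 0, p(0)), p(e)))  →  p(g(m(p(m(p(e), p(p(e)), p(0))), 0, p(0)), p(e)))   [R2 at ε]
3. p(g(m(p(m(p(e), p(p(e)), p(0))), 0, p(0)), p(e)))  →  p(p(0))   [R4 at 1]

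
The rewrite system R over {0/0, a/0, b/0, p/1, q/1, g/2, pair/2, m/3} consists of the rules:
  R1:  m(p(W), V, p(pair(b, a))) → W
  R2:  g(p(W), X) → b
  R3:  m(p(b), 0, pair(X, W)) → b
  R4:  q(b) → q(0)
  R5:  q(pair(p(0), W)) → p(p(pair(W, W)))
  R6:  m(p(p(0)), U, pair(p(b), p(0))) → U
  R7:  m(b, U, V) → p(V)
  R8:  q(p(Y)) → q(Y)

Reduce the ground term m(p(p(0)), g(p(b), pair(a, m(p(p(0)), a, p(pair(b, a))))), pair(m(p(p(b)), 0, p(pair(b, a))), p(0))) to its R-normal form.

1. m(p(p(0)), g(p(b), pair(a, m(p(p(0)), a, p(pair(b, a))))), pair(m(p(p(b)), 0, p(pair(b, a))), p(0)))  →  m(p(p(0)), b, pair(m(p(p(b)), 0, p(pair(b, a))), p(0)))   [R2 at 2]
2. m(p(p(0)), b, pair(m(p(p(b)), 0, p(pair(b, a))), p(0)))  →  m(p(p(0)), b, pair(p(b), p(0)))   [R1 at 3.1]
3. m(p(p(0)), b, pair(p(b), p(0)))  →  b   [R6 at ε]

b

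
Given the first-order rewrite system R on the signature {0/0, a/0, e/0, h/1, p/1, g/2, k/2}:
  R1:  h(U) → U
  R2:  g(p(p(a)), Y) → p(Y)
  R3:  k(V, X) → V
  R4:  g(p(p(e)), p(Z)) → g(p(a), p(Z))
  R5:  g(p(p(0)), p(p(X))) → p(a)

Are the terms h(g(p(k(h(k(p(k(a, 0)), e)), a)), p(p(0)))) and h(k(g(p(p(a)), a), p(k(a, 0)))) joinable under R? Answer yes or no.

Reduce t₁ = h(g(p(k(h(k(p(k(a, 0)), e)), a)), p(p(0)))):
1. h(g(p(k(h(k(p(k(a, 0)), e)), a)), p(p(0))))  →  g(p(k(h(k(p(k(a, 0)), e)), a)), p(p(0)))   [R1 at ε]
2. g(p(k(h(k(p(k(a, 0)), e)), a)), p(p(0)))  →  g(p(h(k(p(k(a, 0)), e))), p(p(0)))   [R3 at 1.1]
3. g(p(h(k(p(k(a, 0)), e))), p(p(0)))  →  g(p(k(p(k(a, 0)), e)), p(p(0)))   [R1 at 1.1]
4. g(p(k(p(k(a, 0)), e)), p(p(0)))  →  g(p(p(k(a, 0))), p(p(0)))   [R3 at 1.1]
5. g(p(p(k(a, 0))), p(p(0)))  →  g(p(p(a)), p(p(0)))   [R3 at 1.1.1]
6. g(p(p(a)), p(p(0)))  →  p(p(p(0)))   [R2 at ε]

Reduce t₂ = h(k(g(p(p(a)), a), p(k(a, 0)))):
1. h(k(g(p(p(a)), a), p(k(a, 0))))  →  k(g(p(p(a)), a), p(k(a, 0)))   [R1 at ε]
2. k(g(p(p(a)), a), p(k(a, 0)))  →  g(p(p(a)), a)   [R3 at ε]
3. g(p(p(a)), a)  →  p(a)   [R2 at ε]

no — NF(t₁) = p(p(p(0))), NF(t₂) = p(a)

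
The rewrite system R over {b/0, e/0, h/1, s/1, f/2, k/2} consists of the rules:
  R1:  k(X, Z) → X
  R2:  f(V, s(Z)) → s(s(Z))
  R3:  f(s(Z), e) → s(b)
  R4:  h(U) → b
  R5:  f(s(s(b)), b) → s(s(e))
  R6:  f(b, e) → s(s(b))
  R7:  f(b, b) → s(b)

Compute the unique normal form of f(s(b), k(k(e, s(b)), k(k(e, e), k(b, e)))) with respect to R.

s(b)

1. f(s(b), k(k(e, s(b)), k(k(e, e), k(b, e))))  →  f(s(b), k(e, s(b)))   [R1 at 2]
2. f(s(b), k(e, s(b)))  →  f(s(b), e)   [R1 at 2]
3. f(s(b), e)  →  s(b)   [R3 at ε]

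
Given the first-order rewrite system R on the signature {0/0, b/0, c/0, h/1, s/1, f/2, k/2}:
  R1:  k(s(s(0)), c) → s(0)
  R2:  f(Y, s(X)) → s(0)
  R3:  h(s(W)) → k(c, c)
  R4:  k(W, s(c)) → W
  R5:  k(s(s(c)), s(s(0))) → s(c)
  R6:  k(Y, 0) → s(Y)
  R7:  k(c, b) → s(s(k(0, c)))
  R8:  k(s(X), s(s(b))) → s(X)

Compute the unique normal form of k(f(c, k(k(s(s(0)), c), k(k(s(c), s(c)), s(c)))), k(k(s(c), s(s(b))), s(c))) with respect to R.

s(0)

1. k(f(c, k(k(s(s(0)), c), k(k(s(c), s(c)), s(c)))), k(k(s(c), s(s(b))), s(c)))  →  k(f(c, k(s(0), k(k(s(c), s(c)), s(c)))), k(k(s(c), s(s(b))), s(c)))   [R1 at 1.2.1]
2. k(f(c, k(s(0), k(k(s(c), s(c)), s(c)))), k(k(s(c), s(s(b))), s(c)))  →  k(f(c, k(s(0), k(s(c), s(c)))), k(k(s(c), s(s(b))), s(c)))   [R4 at 1.2.2]
3. k(f(c, k(s(0), k(s(c), s(c)))), k(k(s(c), s(s(b))), s(c)))  →  k(f(c, k(s(0), s(c))), k(k(s(c), s(s(b))), s(c)))   [R4 at 1.2.2]
4. k(f(c, k(s(0), s(c))), k(k(s(c), s(s(b))), s(c)))  →  k(f(c, s(0)), k(k(s(c), s(s(b))), s(c)))   [R4 at 1.2]
5. k(f(c, s(0)), k(k(s(c), s(s(b))), s(c)))  →  k(s(0), k(k(s(c), s(s(b))), s(c)))   [R2 at 1]
6. k(s(0), k(k(s(c), s(s(b))), s(c)))  →  k(s(0), k(s(c), s(s(b))))   [R4 at 2]
7. k(s(0), k(s(c), s(s(b))))  →  k(s(0), s(c))   [R8 at 2]
8. k(s(0), s(c))  →  s(0)   [R4 at ε]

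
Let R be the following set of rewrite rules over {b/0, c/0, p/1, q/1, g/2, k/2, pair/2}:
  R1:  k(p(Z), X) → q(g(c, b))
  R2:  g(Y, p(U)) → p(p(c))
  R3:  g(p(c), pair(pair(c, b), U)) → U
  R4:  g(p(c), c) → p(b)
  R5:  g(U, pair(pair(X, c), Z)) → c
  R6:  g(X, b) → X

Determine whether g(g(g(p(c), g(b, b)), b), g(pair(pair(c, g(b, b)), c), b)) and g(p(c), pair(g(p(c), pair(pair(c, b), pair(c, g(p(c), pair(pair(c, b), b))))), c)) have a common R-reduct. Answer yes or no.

yes — NF(t₁) = c, NF(t₂) = c

Reduce t₁ = g(g(g(p(c), g(b, b)), b), g(pair(pair(c, g(b, b)), c), b)):
1. g(g(g(p(c), g(b, b)), b), g(pair(pair(c, g(b, b)), c), b))  →  g(g(p(c), g(b, b)), g(pair(pair(c, g(b, b)), c), b))   [R6 at 1]
2. g(g(p(c), g(b, b)), g(pair(pair(c, g(b, b)), c), b))  →  g(g(p(c), b), g(pair(pair(c, g(b, b)), c), b))   [R6 at 1.2]
3. g(g(p(c), b), g(pair(pair(c, g(b, b)), c), b))  →  g(p(c), g(pair(pair(c, g(b, b)), c), b))   [R6 at 1]
4. g(p(c), g(pair(pair(c, g(b, b)), c), b))  →  g(p(c), pair(pair(c, g(b, b)), c))   [R6 at 2]
5. g(p(c), pair(pair(c, g(b, b)), c))  →  g(p(c), pair(pair(c, b), c))   [R6 at 2.1.2]
6. g(p(c), pair(pair(c, b), c))  →  c   [R3 at ε]

Reduce t₂ = g(p(c), pair(g(p(c), pair(pair(c, b), pair(c, g(p(c), pair(pair(c, b), b))))), c)):
1. g(p(c), pair(g(p(c), pair(pair(c, b), pair(c, g(p(c), pair(pair(c, b), b))))), c))  →  g(p(c), pair(pair(c, g(p(c), pair(pair(c, b), b))), c))   [R3 at 2.1]
2. g(p(c), pair(pair(c, g(p(c), pair(pair(c, b), b))), c))  →  g(p(c), pair(pair(c, b), c))   [R3 at 2.1.2]
3. g(p(c), pair(pair(c, b), c))  →  c   [R3 at ε]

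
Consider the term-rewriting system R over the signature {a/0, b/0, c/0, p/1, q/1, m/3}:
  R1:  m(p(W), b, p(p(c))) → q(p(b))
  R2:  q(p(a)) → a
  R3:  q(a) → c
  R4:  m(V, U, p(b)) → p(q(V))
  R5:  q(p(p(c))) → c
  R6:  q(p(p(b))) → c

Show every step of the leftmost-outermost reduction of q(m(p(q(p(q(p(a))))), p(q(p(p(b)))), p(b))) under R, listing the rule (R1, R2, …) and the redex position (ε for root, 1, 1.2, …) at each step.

a

1. q(m(p(q(p(q(p(a))))), p(q(p(p(b)))), p(b)))  →  q(p(q(p(q(p(q(p(a))))))))   [R4 at 1]
2. q(p(q(p(q(p(q(p(a))))))))  →  q(p(q(p(q(p(a))))))   [R2 at 1.1.1.1.1.1]
3. q(p(q(p(q(p(a))))))  →  q(p(q(p(a))))   [R2 at 1.1.1.1]
4. q(p(q(p(a))))  →  q(p(a))   [R2 at 1.1]
5. q(p(a))  →  a   [R2 at ε]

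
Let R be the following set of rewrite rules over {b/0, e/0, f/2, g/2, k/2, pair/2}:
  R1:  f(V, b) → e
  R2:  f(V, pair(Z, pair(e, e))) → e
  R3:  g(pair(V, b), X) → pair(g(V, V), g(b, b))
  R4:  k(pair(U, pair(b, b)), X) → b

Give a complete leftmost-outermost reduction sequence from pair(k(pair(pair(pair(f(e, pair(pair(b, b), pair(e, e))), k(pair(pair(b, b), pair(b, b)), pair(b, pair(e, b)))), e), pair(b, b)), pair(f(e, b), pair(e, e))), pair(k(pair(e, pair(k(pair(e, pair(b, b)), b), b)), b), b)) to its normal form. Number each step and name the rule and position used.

pair(b, pair(b, b))

1. pair(k(pair(pair(pair(f(e, pair(pair(b, b), pair(e, e))), k(pair(pair(b, b), pair(b, b)), pair(b, pair(e, b)))), e), pair(b, b)), pair(f(e, b), pair(e, e))), pair(k(pair(e, pair(k(pair(e, pair(b, b)), b), b)), b), b))  →  pair(b, pair(k(pair(e, pair(k(pair(e, pair(b, b)), b), b)), b), b))   [R4 at 1]
2. pair(b, pair(k(pair(e, pair(k(pair(e, pair(b, b)), b), b)), b), b))  →  pair(b, pair(k(pair(e, pair(b, b)), b), b))   [R4 at 2.1.1.2.1]
3. pair(b, pair(k(pair(e, pair(b, b)), b), b))  →  pair(b, pair(b, b))   [R4 at 2.1]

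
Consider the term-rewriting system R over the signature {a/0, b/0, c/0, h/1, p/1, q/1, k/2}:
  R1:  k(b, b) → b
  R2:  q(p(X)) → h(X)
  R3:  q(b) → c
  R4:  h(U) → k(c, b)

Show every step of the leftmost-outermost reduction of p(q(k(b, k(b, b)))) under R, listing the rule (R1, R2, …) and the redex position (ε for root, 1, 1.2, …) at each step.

1. p(q(k(b, k(b, b))))  →  p(q(k(b, b)))   [R1 at 1.1.2]
2. p(q(k(b, b)))  →  p(q(b))   [R1 at 1.1]
3. p(q(b))  →  p(c)   [R3 at 1]

p(c)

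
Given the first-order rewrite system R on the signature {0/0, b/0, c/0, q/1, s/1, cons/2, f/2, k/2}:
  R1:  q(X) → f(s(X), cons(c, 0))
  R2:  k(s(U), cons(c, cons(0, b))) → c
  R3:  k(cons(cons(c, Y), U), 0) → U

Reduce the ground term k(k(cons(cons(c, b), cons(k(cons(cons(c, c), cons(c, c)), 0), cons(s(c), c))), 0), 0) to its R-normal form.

cons(s(c), c)

1. k(k(cons(cons(c, b), cons(k(cons(cons(c, c), cons(c, c)), 0), cons(s(c), c))), 0), 0)  →  k(cons(k(cons(cons(c, c), cons(c, c)), 0), cons(s(c), c)), 0)   [R3 at 1]
2. k(cons(k(cons(cons(c, c), cons(c, c)), 0), cons(s(c), c)), 0)  →  k(cons(cons(c, c), cons(s(c), c)), 0)   [R3 at 1.1]
3. k(cons(cons(c, c), cons(s(c), c)), 0)  →  cons(s(c), c)   [R3 at ε]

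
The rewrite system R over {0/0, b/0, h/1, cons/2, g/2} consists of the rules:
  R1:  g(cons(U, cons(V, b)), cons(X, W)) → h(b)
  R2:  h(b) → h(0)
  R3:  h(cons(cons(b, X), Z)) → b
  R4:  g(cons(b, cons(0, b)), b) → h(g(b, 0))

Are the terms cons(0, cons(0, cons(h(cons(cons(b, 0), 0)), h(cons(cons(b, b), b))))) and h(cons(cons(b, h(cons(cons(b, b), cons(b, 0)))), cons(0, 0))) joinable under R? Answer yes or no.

no — NF(t₁) = cons(0, cons(0, cons(b, b))), NF(t₂) = b

Reduce t₁ = cons(0, cons(0, cons(h(cons(cons(b, 0), 0)), h(cons(cons(b, b), b))))):
1. cons(0, cons(0, cons(h(cons(cons(b, 0), 0)), h(cons(cons(b, b), b)))))  →  cons(0, cons(0, cons(b, h(cons(cons(b, b), b)))))   [R3 at 2.2.1]
2. cons(0, cons(0, cons(b, h(cons(cons(b, b), b)))))  →  cons(0, cons(0, cons(b, b)))   [R3 at 2.2.2]

Reduce t₂ = h(cons(cons(b, h(cons(cons(b, b), cons(b, 0)))), cons(0, 0))):
1. h(cons(cons(b, h(cons(cons(b, b), cons(b, 0)))), cons(0, 0)))  →  b   [R3 at ε]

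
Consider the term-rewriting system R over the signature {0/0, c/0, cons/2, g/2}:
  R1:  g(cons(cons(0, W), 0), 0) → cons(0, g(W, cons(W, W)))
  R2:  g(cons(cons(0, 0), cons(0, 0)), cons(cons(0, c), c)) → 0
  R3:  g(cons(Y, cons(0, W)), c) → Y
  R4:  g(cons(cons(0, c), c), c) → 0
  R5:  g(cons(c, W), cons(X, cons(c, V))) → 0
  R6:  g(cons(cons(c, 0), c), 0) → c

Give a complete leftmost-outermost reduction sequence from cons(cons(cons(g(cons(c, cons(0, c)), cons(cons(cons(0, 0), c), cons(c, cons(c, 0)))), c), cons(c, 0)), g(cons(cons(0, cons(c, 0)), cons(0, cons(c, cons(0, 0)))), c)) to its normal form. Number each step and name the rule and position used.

cons(cons(cons(0, c), cons(c, 0)), cons(0, cons(c, 0)))

1. cons(cons(cons(g(cons(c, cons(0, c)), cons(cons(cons(0, 0), c), cons(c, cons(c, 0)))), c), cons(c, 0)), g(cons(cons(0, cons(c, 0)), cons(0, cons(c, cons(0, 0)))), c))  →  cons(cons(cons(0, c), cons(c, 0)), g(cons(cons(0, cons(c, 0)), cons(0, cons(c, cons(0, 0)))), c))   [R5 at 1.1.1]
2. cons(cons(cons(0, c), cons(c, 0)), g(cons(cons(0, cons(c, 0)), cons(0, cons(c, cons(0, 0)))), c))  →  cons(cons(cons(0, c), cons(c, 0)), cons(0, cons(c, 0)))   [R3 at 2]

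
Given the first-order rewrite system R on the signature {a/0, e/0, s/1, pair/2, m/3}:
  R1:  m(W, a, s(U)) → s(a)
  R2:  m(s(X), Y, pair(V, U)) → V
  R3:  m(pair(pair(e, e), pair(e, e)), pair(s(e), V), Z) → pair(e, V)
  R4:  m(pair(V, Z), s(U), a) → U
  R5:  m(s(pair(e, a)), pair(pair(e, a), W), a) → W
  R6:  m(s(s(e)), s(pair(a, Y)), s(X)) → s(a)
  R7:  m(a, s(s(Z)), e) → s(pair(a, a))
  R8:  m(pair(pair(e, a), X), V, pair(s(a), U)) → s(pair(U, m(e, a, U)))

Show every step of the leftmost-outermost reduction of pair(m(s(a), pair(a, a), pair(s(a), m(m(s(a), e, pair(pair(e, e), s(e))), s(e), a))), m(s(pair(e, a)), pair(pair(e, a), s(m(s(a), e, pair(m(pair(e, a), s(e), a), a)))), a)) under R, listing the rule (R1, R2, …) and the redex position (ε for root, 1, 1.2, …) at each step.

pair(s(a), s(e))

1. pair(m(s(a), pair(a, a), pair(s(a), m(m(s(a), e, pair(pair(e, e), s(e))), s(e), a))), m(s(pair(e, a)), pair(pair(e, a), s(m(s(a), e, pair(m(pair(e, a), s(e), a), a)))), a))  →  pair(s(a), m(s(pair(e, a)), pair(pair(e, a), s(m(s(a), e, pair(m(pair(e, a), s(e), a), a)))), a))   [R2 at 1]
2. pair(s(a), m(s(pair(e, a)), pair(pair(e, a), s(m(s(a), e, pair(m(pair(e, a), s(e), a), a)))), a))  →  pair(s(a), s(m(s(a), e, pair(m(pair(e, a), s(e), a), a))))   [R5 at 2]
3. pair(s(a), s(m(s(a), e, pair(m(pair(e, a), s(e), a), a))))  →  pair(s(a), s(m(pair(e, a), s(e), a)))   [R2 at 2.1]
4. pair(s(a), s(m(pair(e, a), s(e), a)))  →  pair(s(a), s(e))   [R4 at 2.1]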